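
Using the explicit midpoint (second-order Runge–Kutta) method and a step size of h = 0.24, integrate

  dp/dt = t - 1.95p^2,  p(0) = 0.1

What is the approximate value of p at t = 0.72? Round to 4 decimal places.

Midpoint: k1 = f(t_n, p_n); k2 = f(t_n + h/2, p_n + (h/2)·k1); p_{n+1} = p_n + h·k2.
t=0.000000, p=0.100000:
  k1 = f(0.000000, 0.100000) = -0.019500
  k2 = f(0.120000, 0.097660) = 0.101402
  p ← 0.100000 + 0.24·0.101402 = 0.124336
t=0.240000, p=0.124336:
  k1 = f(0.240000, 0.124336) = 0.209854
  k2 = f(0.360000, 0.149519) = 0.316406
  p ← 0.124336 + 0.24·0.316406 = 0.200274
t=0.480000, p=0.200274:
  k1 = f(0.480000, 0.200274) = 0.401786
  k2 = f(0.600000, 0.248488) = 0.479595
  p ← 0.200274 + 0.24·0.479595 = 0.315377
p(0.72) ≈ 0.3154

0.3154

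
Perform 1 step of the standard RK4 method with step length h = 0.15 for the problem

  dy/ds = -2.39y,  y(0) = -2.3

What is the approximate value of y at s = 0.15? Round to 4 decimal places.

RK4: k1 = f(s_n, y_n); k2 = f(s_n + h/2, y_n + (h/2)·k1); k3 = f(s_n + h/2, y_n + (h/2)·k2); k4 = f(s_n + h, y_n + h·k3); y_{n+1} = y_n + (h/6)·(k1 + 2k2 + 2k3 + k4).
s=0.000000, y=-2.300000:
  k1 = f(0.000000, -2.300000) = 5.497000
  k2 = f(0.075000, -1.887725) = 4.511663
  k3 = f(0.075000, -1.961625) = 4.688284
  k4 = f(0.150000, -1.596757) = 3.816250
  y ← -2.300000 + (0.15/6)·(k1 + 2k2 + 2k3 + k4) = -1.607171
y(0.15) ≈ -1.6072

-1.6072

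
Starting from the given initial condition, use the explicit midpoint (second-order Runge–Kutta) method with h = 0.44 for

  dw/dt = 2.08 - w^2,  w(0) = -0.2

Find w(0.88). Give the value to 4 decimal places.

Midpoint: k1 = f(t_n, w_n); k2 = f(t_n + h/2, w_n + (h/2)·k1); w_{n+1} = w_n + h·k2.
t=0.000000, w=-0.200000:
  k1 = f(0.000000, -0.200000) = 2.040000
  k2 = f(0.220000, 0.248800) = 2.018099
  w ← -0.200000 + 0.44·2.018099 = 0.687963
t=0.440000, w=0.687963:
  k1 = f(0.440000, 0.687963) = 1.606706
  k2 = f(0.660000, 1.041439) = 0.995405
  w ← 0.687963 + 0.44·0.995405 = 1.125942
w(0.88) ≈ 1.1259

1.1259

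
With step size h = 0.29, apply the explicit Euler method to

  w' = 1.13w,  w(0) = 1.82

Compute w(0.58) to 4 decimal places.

Euler: w_{n+1} = w_n + h·f(x_n, w_n).
x=0.000000, w=1.820000: f=2.056600 → w ← 1.820000 + 0.29·2.056600 = 2.416414
x=0.290000, w=2.416414: f=2.730548 → w ← 2.416414 + 0.29·2.730548 = 3.208273
w(0.58) ≈ 3.2083

3.2083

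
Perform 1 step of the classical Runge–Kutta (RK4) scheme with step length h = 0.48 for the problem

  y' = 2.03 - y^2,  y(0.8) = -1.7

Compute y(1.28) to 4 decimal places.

-2.8666

RK4: k1 = f(t_n, y_n); k2 = f(t_n + h/2, y_n + (h/2)·k1); k3 = f(t_n + h/2, y_n + (h/2)·k2); k4 = f(t_n + h, y_n + h·k3); y_{n+1} = y_n + (h/6)·(k1 + 2k2 + 2k3 + k4).
t=0.800000, y=-1.700000:
  k1 = f(0.800000, -1.700000) = -0.860000
  k2 = f(1.040000, -1.906400) = -1.604361
  k3 = f(1.040000, -2.085047) = -2.317419
  k4 = f(1.280000, -2.812361) = -5.879376
  y ← -1.700000 + (0.48/6)·(k1 + 2k2 + 2k3 + k4) = -2.866635
y(1.28) ≈ -2.8666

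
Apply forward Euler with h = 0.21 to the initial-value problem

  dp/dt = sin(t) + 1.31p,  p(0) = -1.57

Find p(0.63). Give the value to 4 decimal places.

Euler: p_{n+1} = p_n + h·f(t_n, p_n).
t=0.000000, p=-1.570000: f=-2.056700 → p ← -1.570000 + 0.21·(-2.056700) = -2.001907
t=0.210000, p=-2.001907: f=-2.414038 → p ← -2.001907 + 0.21·(-2.414038) = -2.508855
t=0.420000, p=-2.508855: f=-2.878840 → p ← -2.508855 + 0.21·(-2.878840) = -3.113411
p(0.63) ≈ -3.1134

-3.1134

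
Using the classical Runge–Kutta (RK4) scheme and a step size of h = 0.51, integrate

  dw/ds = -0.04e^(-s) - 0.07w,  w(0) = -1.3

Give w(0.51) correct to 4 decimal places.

RK4: k1 = f(s_n, w_n); k2 = f(s_n + h/2, w_n + (h/2)·k1); k3 = f(s_n + h/2, w_n + (h/2)·k2); k4 = f(s_n + h, w_n + h·k3); w_{n+1} = w_n + (h/6)·(k1 + 2k2 + 2k3 + k4).
s=0.000000, w=-1.300000:
  k1 = f(0.000000, -1.300000) = 0.051000
  k2 = f(0.255000, -1.286995) = 0.059093
  k3 = f(0.255000, -1.284931) = 0.058949
  k4 = f(0.510000, -1.269936) = 0.064876
  w ← -1.300000 + (0.51/6)·(k1 + 2k2 + 2k3 + k4) = -1.270084
w(0.51) ≈ -1.2701

-1.2701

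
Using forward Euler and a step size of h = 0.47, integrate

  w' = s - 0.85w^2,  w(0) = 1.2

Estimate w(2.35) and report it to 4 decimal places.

1.5094

Euler: w_{n+1} = w_n + h·f(s_n, w_n).
s=0.000000, w=1.200000: f=-1.224000 → w ← 1.200000 + 0.47·(-1.224000) = 0.624720
s=0.470000, w=0.624720: f=0.138266 → w ← 0.624720 + 0.47·0.138266 = 0.689705
s=0.940000, w=0.689705: f=0.535661 → w ← 0.689705 + 0.47·0.535661 = 0.941466
s=1.410000, w=0.941466: f=0.656596 → w ← 0.941466 + 0.47·0.656596 = 1.250066
s=1.880000, w=1.250066: f=0.551735 → w ← 1.250066 + 0.47·0.551735 = 1.509381
w(2.35) ≈ 1.5094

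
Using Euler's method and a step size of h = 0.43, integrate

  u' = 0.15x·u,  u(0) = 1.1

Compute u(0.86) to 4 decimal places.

Euler: u_{n+1} = u_n + h·f(x_n, u_n).
x=0.000000, u=1.100000: f=0.000000 → u ← 1.100000 + 0.43·0.000000 = 1.100000
x=0.430000, u=1.100000: f=0.070950 → u ← 1.100000 + 0.43·0.070950 = 1.130509
u(0.86) ≈ 1.1305

1.1305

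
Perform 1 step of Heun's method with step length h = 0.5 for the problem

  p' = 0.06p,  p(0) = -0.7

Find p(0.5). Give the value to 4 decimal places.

Heun: k1 = f(t_n, p_n); k2 = f(t_n + h, p_n + h·k1); p_{n+1} = p_n + (h/2)·(k1 + k2).
t=0.000000, p=-0.700000:
  k1 = f(0.000000, -0.700000) = -0.042000
  k2 = f(0.500000, -0.721000) = -0.043260
  p ← -0.700000 + (0.5/2)·(-0.042000 + (-0.043260)) = -0.721315
p(0.5) ≈ -0.7213

-0.7213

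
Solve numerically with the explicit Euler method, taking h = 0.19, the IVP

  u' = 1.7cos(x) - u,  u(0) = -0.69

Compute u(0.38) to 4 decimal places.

0.1261

Euler: u_{n+1} = u_n + h·f(x_n, u_n).
x=0.000000, u=-0.690000: f=2.390000 → u ← -0.690000 + 0.19·2.390000 = -0.235900
x=0.190000, u=-0.235900: f=1.905307 → u ← -0.235900 + 0.19·1.905307 = 0.126108
u(0.38) ≈ 0.1261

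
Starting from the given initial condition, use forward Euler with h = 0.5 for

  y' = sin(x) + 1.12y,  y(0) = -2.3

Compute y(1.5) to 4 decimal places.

-7.9371

Euler: y_{n+1} = y_n + h·f(x_n, y_n).
x=0.000000, y=-2.300000: f=-2.576000 → y ← -2.300000 + 0.5·(-2.576000) = -3.588000
x=0.500000, y=-3.588000: f=-3.539134 → y ← -3.588000 + 0.5·(-3.539134) = -5.357567
x=1.000000, y=-5.357567: f=-5.159004 → y ← -5.357567 + 0.5·(-5.159004) = -7.937069
y(1.5) ≈ -7.9371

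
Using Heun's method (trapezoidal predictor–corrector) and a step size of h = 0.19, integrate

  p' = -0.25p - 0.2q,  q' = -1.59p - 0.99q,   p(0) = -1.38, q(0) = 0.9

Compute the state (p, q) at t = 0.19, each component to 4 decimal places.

Heun on (p,q): k1 = f(t_n, state_n); k2 = f(t_n + h, state_n + h·k1); state_{n+1} = state_n + (h/2)·(k1 + k2).
0.000000: (-1.380000, 0.900000)
  k1 = (0.165000, 1.303200)
  predictor → (-1.348650, 1.147608)
  k2 = (0.107641, 1.008222)
  → (-1.354099, 1.119585)
(p(0.19), q(0.19)) ≈ (-1.3541, 1.1196)

-1.3541, 1.1196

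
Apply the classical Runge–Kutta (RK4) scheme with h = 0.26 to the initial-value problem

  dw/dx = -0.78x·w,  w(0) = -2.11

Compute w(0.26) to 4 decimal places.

RK4: k1 = f(x_n, w_n); k2 = f(x_n + h/2, w_n + (h/2)·k1); k3 = f(x_n + h/2, w_n + (h/2)·k2); k4 = f(x_n + h, w_n + h·k3); w_{n+1} = w_n + (h/6)·(k1 + 2k2 + 2k3 + k4).
x=0.000000, w=-2.110000:
  k1 = f(0.000000, -2.110000) = 0.000000
  k2 = f(0.130000, -2.110000) = 0.213954
  k3 = f(0.130000, -2.082186) = 0.211134
  k4 = f(0.260000, -2.055105) = 0.416775
  w ← -2.110000 + (0.26/6)·(k1 + 2k2 + 2k3 + k4) = -2.055099
w(0.26) ≈ -2.0551

-2.0551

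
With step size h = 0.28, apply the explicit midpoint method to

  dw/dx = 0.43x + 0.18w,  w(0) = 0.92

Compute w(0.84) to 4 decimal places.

1.2288

Midpoint: k1 = f(x_n, w_n); k2 = f(x_n + h/2, w_n + (h/2)·k1); w_{n+1} = w_n + h·k2.
x=0.000000, w=0.920000:
  k1 = f(0.000000, 0.920000) = 0.165600
  k2 = f(0.140000, 0.943184) = 0.229973
  w ← 0.920000 + 0.28·0.229973 = 0.984392
x=0.280000, w=0.984392:
  k1 = f(0.280000, 0.984392) = 0.297591
  k2 = f(0.420000, 1.026055) = 0.365290
  w ← 0.984392 + 0.28·0.365290 = 1.086674
x=0.560000, w=1.086674:
  k1 = f(0.560000, 1.086674) = 0.436401
  k2 = f(0.700000, 1.147770) = 0.507599
  w ← 1.086674 + 0.28·0.507599 = 1.228801
w(0.84) ≈ 1.2288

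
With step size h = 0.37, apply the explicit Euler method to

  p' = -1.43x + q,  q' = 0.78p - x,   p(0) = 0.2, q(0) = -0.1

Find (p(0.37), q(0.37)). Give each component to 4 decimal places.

0.1630, -0.0423

Euler on (p,q): p_{n+1} = p_n + h·p', q_{n+1} = q_n + h·q'.
0.000000: (0.200000, -0.100000); f=(-0.100000, 0.156000) → (0.163000, -0.042280)
(p(0.37), q(0.37)) ≈ (0.1630, -0.0423)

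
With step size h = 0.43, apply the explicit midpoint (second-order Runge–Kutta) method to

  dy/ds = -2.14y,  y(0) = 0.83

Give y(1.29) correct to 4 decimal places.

Midpoint: k1 = f(s_n, y_n); k2 = f(s_n + h/2, y_n + (h/2)·k1); y_{n+1} = y_n + h·k2.
s=0.000000, y=0.830000:
  k1 = f(0.000000, 0.830000) = -1.776200
  k2 = f(0.215000, 0.448117) = -0.958970
  y ← 0.830000 + 0.43·(-0.958970) = 0.417643
s=0.430000, y=0.417643:
  k1 = f(0.430000, 0.417643) = -0.893755
  k2 = f(0.645000, 0.225485) = -0.482539
  y ← 0.417643 + 0.43·(-0.482539) = 0.210151
s=0.860000, y=0.210151:
  k1 = f(0.860000, 0.210151) = -0.449723
  k2 = f(1.075000, 0.113461) = -0.242806
  y ← 0.210151 + 0.43·(-0.242806) = 0.105745
y(1.29) ≈ 0.1057

0.1057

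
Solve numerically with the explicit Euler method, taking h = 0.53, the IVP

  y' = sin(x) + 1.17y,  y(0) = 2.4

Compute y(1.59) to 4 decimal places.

11.1020

Euler: y_{n+1} = y_n + h·f(x_n, y_n).
x=0.000000, y=2.400000: f=2.808000 → y ← 2.400000 + 0.53·2.808000 = 3.888240
x=0.530000, y=3.888240: f=5.054774 → y ← 3.888240 + 0.53·5.054774 = 6.567270
x=1.060000, y=6.567270: f=8.556062 → y ← 6.567270 + 0.53·8.556062 = 11.101983
y(1.59) ≈ 11.1020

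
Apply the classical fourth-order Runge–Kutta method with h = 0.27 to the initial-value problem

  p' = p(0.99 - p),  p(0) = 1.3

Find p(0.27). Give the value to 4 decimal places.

1.2111

RK4: k1 = f(s_n, p_n); k2 = f(s_n + h/2, p_n + (h/2)·k1); k3 = f(s_n + h/2, p_n + (h/2)·k2); k4 = f(s_n + h, p_n + h·k3); p_{n+1} = p_n + (h/6)·(k1 + 2k2 + 2k3 + k4).
s=0.000000, p=1.300000:
  k1 = f(0.000000, 1.300000) = -0.403000
  k2 = f(0.135000, 1.245595) = -0.318368
  k3 = f(0.135000, 1.257020) = -0.335650
  k4 = f(0.270000, 1.209375) = -0.265306
  p ← 1.300000 + (0.27/6)·(k1 + 2k2 + 2k3 + k4) = 1.211065
p(0.27) ≈ 1.2111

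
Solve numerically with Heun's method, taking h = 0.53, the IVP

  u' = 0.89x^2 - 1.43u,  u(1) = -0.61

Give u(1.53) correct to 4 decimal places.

Heun: k1 = f(x_n, u_n); k2 = f(x_n + h, u_n + h·k1); u_{n+1} = u_n + (h/2)·(k1 + k2).
x=1.000000, u=-0.610000:
  k1 = f(1.000000, -0.610000) = 1.762300
  k2 = f(1.530000, 0.324019) = 1.620054
  u ← -0.610000 + (0.53/2)·(1.762300 + 1.620054) = 0.286324
u(1.53) ≈ 0.2863

0.2863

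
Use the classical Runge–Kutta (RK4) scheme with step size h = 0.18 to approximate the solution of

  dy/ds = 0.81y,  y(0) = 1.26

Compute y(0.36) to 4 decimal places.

RK4: k1 = f(s_n, y_n); k2 = f(s_n + h/2, y_n + (h/2)·k1); k3 = f(s_n + h/2, y_n + (h/2)·k2); k4 = f(s_n + h, y_n + h·k3); y_{n+1} = y_n + (h/6)·(k1 + 2k2 + 2k3 + k4).
s=0.000000, y=1.260000:
  k1 = f(0.000000, 1.260000) = 1.020600
  k2 = f(0.090000, 1.351854) = 1.095002
  k3 = f(0.090000, 1.358550) = 1.100426
  k4 = f(0.180000, 1.458077) = 1.181042
  y ← 1.260000 + (0.18/6)·(k1 + 2k2 + 2k3 + k4) = 1.457775
s=0.180000, y=1.457775:
  k1 = f(0.180000, 1.457775) = 1.180798
  k2 = f(0.270000, 1.564047) = 1.266878
  k3 = f(0.270000, 1.571794) = 1.273153
  k4 = f(0.360000, 1.686942) = 1.366423
  y ← 1.457775 + (0.18/6)·(k1 + 2k2 + 2k3 + k4) = 1.686593
y(0.36) ≈ 1.6866

1.6866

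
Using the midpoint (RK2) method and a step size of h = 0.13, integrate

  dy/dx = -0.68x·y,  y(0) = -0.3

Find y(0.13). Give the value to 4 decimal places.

Midpoint: k1 = f(x_n, y_n); k2 = f(x_n + h/2, y_n + (h/2)·k1); y_{n+1} = y_n + h·k2.
x=0.000000, y=-0.300000:
  k1 = f(0.000000, -0.300000) = 0.000000
  k2 = f(0.065000, -0.300000) = 0.013260
  y ← -0.300000 + 0.13·0.013260 = -0.298276
y(0.13) ≈ -0.2983

-0.2983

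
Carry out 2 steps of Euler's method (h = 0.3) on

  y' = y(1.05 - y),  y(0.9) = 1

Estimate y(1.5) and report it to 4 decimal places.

1.0257

Euler: y_{n+1} = y_n + h·f(s_n, y_n).
s=0.900000, y=1.000000: f=0.050000 → y ← 1.000000 + 0.3·0.050000 = 1.015000
s=1.200000, y=1.015000: f=0.035525 → y ← 1.015000 + 0.3·0.035525 = 1.025658
y(1.5) ≈ 1.0257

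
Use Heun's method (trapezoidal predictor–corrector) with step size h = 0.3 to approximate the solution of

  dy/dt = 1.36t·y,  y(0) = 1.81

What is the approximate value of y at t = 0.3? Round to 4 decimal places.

Heun: k1 = f(t_n, y_n); k2 = f(t_n + h, y_n + h·k1); y_{n+1} = y_n + (h/2)·(k1 + k2).
t=0.000000, y=1.810000:
  k1 = f(0.000000, 1.810000) = 0.000000
  k2 = f(0.300000, 1.810000) = 0.738480
  y ← 1.810000 + (0.3/2)·(0.000000 + 0.738480) = 1.920772
y(0.3) ≈ 1.9208

1.9208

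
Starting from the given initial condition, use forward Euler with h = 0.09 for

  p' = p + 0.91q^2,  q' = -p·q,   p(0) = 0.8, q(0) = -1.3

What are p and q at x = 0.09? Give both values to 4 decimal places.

1.0104, -1.2064

Euler on (p,q): p_{n+1} = p_n + h·p', q_{n+1} = q_n + h·q'.
0.000000: (0.800000, -1.300000); f=(2.337900, 1.040000) → (1.010411, -1.206400)
(p(0.09), q(0.09)) ≈ (1.0104, -1.2064)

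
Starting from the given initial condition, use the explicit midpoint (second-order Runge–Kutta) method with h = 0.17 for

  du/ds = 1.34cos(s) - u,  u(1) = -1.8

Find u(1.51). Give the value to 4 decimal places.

-0.9335

Midpoint: k1 = f(s_n, u_n); k2 = f(s_n + h/2, u_n + (h/2)·k1); u_{n+1} = u_n + h·k2.
s=1.000000, u=-1.800000:
  k1 = f(1.000000, -1.800000) = 2.524005
  k2 = f(1.085000, -1.585460) = 2.211123
  u ← -1.800000 + 0.17·2.211123 = -1.424109
s=1.170000, u=-1.424109:
  k1 = f(1.170000, -1.424109) = 1.946912
  k2 = f(1.255000, -1.258622) = 1.674790
  u ← -1.424109 + 0.17·1.674790 = -1.139395
s=1.340000, u=-1.139395:
  k1 = f(1.340000, -1.139395) = 1.445924
  k2 = f(1.425000, -1.016491) = 1.211167
  u ← -1.139395 + 0.17·1.211167 = -0.933496
u(1.51) ≈ -0.9335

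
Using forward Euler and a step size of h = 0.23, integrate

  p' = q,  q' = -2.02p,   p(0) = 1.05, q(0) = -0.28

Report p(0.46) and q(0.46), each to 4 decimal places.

Euler on (p,q): p_{n+1} = p_n + h·p', q_{n+1} = q_n + h·q'.
0.000000: (1.050000, -0.280000); f=(-0.280000, -2.121000) → (0.985600, -0.767830)
0.230000: (0.985600, -0.767830); f=(-0.767830, -1.990912) → (0.808999, -1.225740)
(p(0.46), q(0.46)) ≈ (0.8090, -1.2257)

0.8090, -1.2257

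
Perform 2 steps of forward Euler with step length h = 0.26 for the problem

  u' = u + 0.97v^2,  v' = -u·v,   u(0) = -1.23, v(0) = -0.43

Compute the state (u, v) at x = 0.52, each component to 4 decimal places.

Euler on (u,v): u_{n+1} = u_n + h·u', v_{n+1} = v_n + h·v'.
0.000000: (-1.230000, -0.430000); f=(-1.050647, -0.528900) → (-1.503168, -0.567514)
0.260000: (-1.503168, -0.567514); f=(-1.190758, -0.853069) → (-1.812765, -0.789312)
(u(0.52), v(0.52)) ≈ (-1.8128, -0.7893)

-1.8128, -0.7893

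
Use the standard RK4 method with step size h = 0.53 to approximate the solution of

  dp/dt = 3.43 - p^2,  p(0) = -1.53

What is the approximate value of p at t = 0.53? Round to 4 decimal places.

RK4: k1 = f(t_n, p_n); k2 = f(t_n + h/2, p_n + (h/2)·k1); k3 = f(t_n + h/2, p_n + (h/2)·k2); k4 = f(t_n + h, p_n + h·k3); p_{n+1} = p_n + (h/6)·(k1 + 2k2 + 2k3 + k4).
t=0.000000, p=-1.530000:
  k1 = f(0.000000, -1.530000) = 1.089100
  k2 = f(0.265000, -1.241389) = 1.888955
  k3 = f(0.265000, -1.029427) = 2.370280
  k4 = f(0.530000, -0.273752) = 3.355060
  p ← -1.530000 + (0.53/6)·(k1 + 2k2 + 2k3 + k4) = -0.384968
p(0.53) ≈ -0.3850

-0.3850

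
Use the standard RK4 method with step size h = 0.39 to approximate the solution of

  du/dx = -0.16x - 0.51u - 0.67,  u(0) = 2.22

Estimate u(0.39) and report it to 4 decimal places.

RK4: k1 = f(x_n, u_n); k2 = f(x_n + h/2, u_n + (h/2)·k1); k3 = f(x_n + h/2, u_n + (h/2)·k2); k4 = f(x_n + h, u_n + h·k3); u_{n+1} = u_n + (h/6)·(k1 + 2k2 + 2k3 + k4).
x=0.000000, u=2.220000:
  k1 = f(0.000000, 2.220000) = -1.802200
  k2 = f(0.195000, 1.868571) = -1.654171
  k3 = f(0.195000, 1.897437) = -1.668893
  k4 = f(0.390000, 1.569132) = -1.532657
  u ← 2.220000 + (0.39/6)·(k1 + 2k2 + 2k3 + k4) = 1.571236
u(0.39) ≈ 1.5712

1.5712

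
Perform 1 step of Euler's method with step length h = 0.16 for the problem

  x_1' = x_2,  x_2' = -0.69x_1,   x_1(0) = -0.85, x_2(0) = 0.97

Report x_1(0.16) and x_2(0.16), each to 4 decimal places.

-0.6948, 1.0638

Euler on (x_1,x_2): x_1_{n+1} = x_1_n + h·x_1', x_2_{n+1} = x_2_n + h·x_2'.
0.000000: (-0.850000, 0.970000); f=(0.970000, 0.586500) → (-0.694800, 1.063840)
(x_1(0.16), x_2(0.16)) ≈ (-0.6948, 1.0638)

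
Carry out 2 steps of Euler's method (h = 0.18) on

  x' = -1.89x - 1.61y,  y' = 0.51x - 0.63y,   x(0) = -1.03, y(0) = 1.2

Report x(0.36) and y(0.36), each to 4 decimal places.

-0.9588, 0.7651

Euler on (x,y): x_{n+1} = x_n + h·x', y_{n+1} = y_n + h·y'.
0.000000: (-1.030000, 1.200000); f=(0.014700, -1.281300) → (-1.027354, 0.969366)
0.180000: (-1.027354, 0.969366); f=(0.381020, -1.134651) → (-0.958770, 0.765129)
(x(0.36), y(0.36)) ≈ (-0.9588, 0.7651)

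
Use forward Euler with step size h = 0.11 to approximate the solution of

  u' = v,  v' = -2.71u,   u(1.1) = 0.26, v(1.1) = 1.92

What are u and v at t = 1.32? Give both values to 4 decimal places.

Euler on (u,v): u_{n+1} = u_n + h·u', v_{n+1} = v_n + h·v'.
1.100000: (0.260000, 1.920000); f=(1.920000, -0.704600) → (0.471200, 1.842494)
1.210000: (0.471200, 1.842494); f=(1.842494, -1.276952) → (0.673874, 1.702029)
(u(1.32), v(1.32)) ≈ (0.6739, 1.7020)

0.6739, 1.7020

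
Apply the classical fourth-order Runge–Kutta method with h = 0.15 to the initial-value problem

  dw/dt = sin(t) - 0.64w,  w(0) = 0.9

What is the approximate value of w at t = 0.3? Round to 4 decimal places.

0.7847

RK4: k1 = f(t_n, w_n); k2 = f(t_n + h/2, w_n + (h/2)·k1); k3 = f(t_n + h/2, w_n + (h/2)·k2); k4 = f(t_n + h, w_n + h·k3); w_{n+1} = w_n + (h/6)·(k1 + 2k2 + 2k3 + k4).
t=0.000000, w=0.900000:
  k1 = f(0.000000, 0.900000) = -0.576000
  k2 = f(0.075000, 0.856800) = -0.473422
  k3 = f(0.075000, 0.864493) = -0.478346
  k4 = f(0.150000, 0.828248) = -0.380641
  w ← 0.900000 + (0.15/6)·(k1 + 2k2 + 2k3 + k4) = 0.828496
t=0.150000, w=0.828496:
  k1 = f(0.150000, 0.828496) = -0.380799
  k2 = f(0.225000, 0.799936) = -0.288852
  k3 = f(0.225000, 0.806832) = -0.293266
  k4 = f(0.300000, 0.784506) = -0.206563
  w ← 0.828496 + (0.15/6)·(k1 + 2k2 + 2k3 + k4) = 0.784706
w(0.3) ≈ 0.7847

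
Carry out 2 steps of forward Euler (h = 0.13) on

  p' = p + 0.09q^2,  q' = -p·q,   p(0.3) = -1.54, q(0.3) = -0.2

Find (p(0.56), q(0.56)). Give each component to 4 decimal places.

-1.9652, -0.2943

Euler on (p,q): p_{n+1} = p_n + h·p', q_{n+1} = q_n + h·q'.
0.300000: (-1.540000, -0.200000); f=(-1.536400, -0.308000) → (-1.739732, -0.240040)
0.430000: (-1.739732, -0.240040); f=(-1.734546, -0.417605) → (-1.965223, -0.294329)
(p(0.56), q(0.56)) ≈ (-1.9652, -0.2943)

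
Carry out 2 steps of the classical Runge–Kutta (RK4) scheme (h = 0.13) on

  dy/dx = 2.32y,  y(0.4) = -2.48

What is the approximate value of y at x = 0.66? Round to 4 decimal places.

RK4: k1 = f(x_n, y_n); k2 = f(x_n + h/2, y_n + (h/2)·k1); k3 = f(x_n + h/2, y_n + (h/2)·k2); k4 = f(x_n + h, y_n + h·k3); y_{n+1} = y_n + (h/6)·(k1 + 2k2 + 2k3 + k4).
x=0.400000, y=-2.480000:
  k1 = f(0.400000, -2.480000) = -5.753600
  k2 = f(0.465000, -2.853984) = -6.621243
  k3 = f(0.465000, -2.910381) = -6.752083
  k4 = f(0.530000, -3.357771) = -7.790028
  y ← -2.480000 + (0.13/6)·(k1 + 2k2 + 2k3 + k4) = -3.352956
x=0.530000, y=-3.352956:
  k1 = f(0.530000, -3.352956) = -7.778858
  k2 = f(0.595000, -3.858582) = -8.951910
  k3 = f(0.595000, -3.934830) = -9.128806
  k4 = f(0.660000, -4.539701) = -10.532106
  y ← -3.352956 + (0.13/6)·(k1 + 2k2 + 2k3 + k4) = -4.533191
y(0.66) ≈ -4.5332

-4.5332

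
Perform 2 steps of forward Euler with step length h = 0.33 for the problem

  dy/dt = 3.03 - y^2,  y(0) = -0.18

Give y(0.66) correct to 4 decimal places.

1.5930

Euler: y_{n+1} = y_n + h·f(t_n, y_n).
t=0.000000, y=-0.180000: f=2.997600 → y ← -0.180000 + 0.33·2.997600 = 0.809208
t=0.330000, y=0.809208: f=2.375182 → y ← 0.809208 + 0.33·2.375182 = 1.593018
y(0.66) ≈ 1.5930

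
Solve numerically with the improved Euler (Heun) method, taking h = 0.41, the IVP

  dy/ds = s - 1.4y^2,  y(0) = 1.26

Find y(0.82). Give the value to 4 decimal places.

0.7921

Heun: k1 = f(s_n, y_n); k2 = f(s_n + h, y_n + h·k1); y_{n+1} = y_n + (h/2)·(k1 + k2).
s=0.000000, y=1.260000:
  k1 = f(0.000000, 1.260000) = -2.222640
  k2 = f(0.410000, 0.348718) = 0.239754
  y ← 1.260000 + (0.41/2)·(-2.222640 + 0.239754) = 0.853508
s=0.410000, y=0.853508:
  k1 = f(0.410000, 0.853508) = -0.609867
  k2 = f(0.820000, 0.603463) = 0.310166
  y ← 0.853508 + (0.41/2)·(-0.609867 + 0.310166) = 0.792070
y(0.82) ≈ 0.7921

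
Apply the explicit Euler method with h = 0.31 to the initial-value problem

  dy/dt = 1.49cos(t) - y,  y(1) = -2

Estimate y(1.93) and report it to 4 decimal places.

Euler: y_{n+1} = y_n + h·f(t_n, y_n).
t=1.000000, y=-2.000000: f=2.805050 → y ← -2.000000 + 0.31·2.805050 = -1.130434
t=1.310000, y=-1.130434: f=1.514631 → y ← -1.130434 + 0.31·1.514631 = -0.660899
t=1.620000, y=-0.660899: f=0.587615 → y ← -0.660899 + 0.31·0.587615 = -0.478738
y(1.93) ≈ -0.4787

-0.4787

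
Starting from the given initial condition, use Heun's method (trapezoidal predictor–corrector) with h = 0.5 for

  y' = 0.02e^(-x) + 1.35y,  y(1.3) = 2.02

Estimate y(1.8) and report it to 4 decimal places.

Heun: k1 = f(x_n, y_n); k2 = f(x_n + h, y_n + h·k1); y_{n+1} = y_n + (h/2)·(k1 + k2).
x=1.300000, y=2.020000:
  k1 = f(1.300000, 2.020000) = 2.732451
  k2 = f(1.800000, 3.386225) = 4.574710
  y ← 2.020000 + (0.5/2)·(2.732451 + 4.574710) = 3.846790
y(1.8) ≈ 3.8468

3.8468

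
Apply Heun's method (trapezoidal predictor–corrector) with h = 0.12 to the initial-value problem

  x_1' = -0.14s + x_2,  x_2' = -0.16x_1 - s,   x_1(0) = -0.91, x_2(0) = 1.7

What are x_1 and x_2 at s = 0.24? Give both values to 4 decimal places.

-0.5040, 1.6983

Heun on (x_1,x_2): k1 = f(s_n, state_n); k2 = f(s_n + h, state_n + h·k1); state_{n+1} = state_n + (h/2)·(k1 + k2).
0.000000: (-0.910000, 1.700000)
  k1 = (1.700000, 0.145600)
  predictor → (-0.706000, 1.717472)
  k2 = (1.700672, -0.007040)
  → (-0.705960, 1.708314)
0.120000: (-0.705960, 1.708314)
  k1 = (1.691514, -0.007046)
  predictor → (-0.502978, 1.707468)
  k2 = (1.673868, -0.159524)
  → (-0.504037, 1.698319)
(x_1(0.24), x_2(0.24)) ≈ (-0.5040, 1.6983)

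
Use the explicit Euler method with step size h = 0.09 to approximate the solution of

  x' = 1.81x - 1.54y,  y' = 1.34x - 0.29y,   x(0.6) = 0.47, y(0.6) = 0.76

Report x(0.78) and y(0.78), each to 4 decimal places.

0.4027, 0.8293

Euler on (x,y): x_{n+1} = x_n + h·x', y_{n+1} = y_n + h·y'.
0.600000: (0.470000, 0.760000); f=(-0.319700, 0.409400) → (0.441227, 0.796846)
0.690000: (0.441227, 0.796846); f=(-0.428522, 0.360159) → (0.402660, 0.829260)
(x(0.78), y(0.78)) ≈ (0.4027, 0.8293)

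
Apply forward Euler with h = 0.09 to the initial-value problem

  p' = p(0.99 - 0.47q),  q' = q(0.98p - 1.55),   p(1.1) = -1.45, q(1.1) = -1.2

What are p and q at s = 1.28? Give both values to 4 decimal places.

Euler on (p,q): p_{n+1} = p_n + h·p', q_{n+1} = q_n + h·q'.
1.100000: (-1.450000, -1.200000); f=(-2.253300, 3.565200) → (-1.652797, -0.879132)
1.190000: (-1.652797, -0.879132); f=(-2.319192, 2.786621) → (-1.861524, -0.628336)
(p(1.28), q(1.28)) ≈ (-1.8615, -0.6283)

-1.8615, -0.6283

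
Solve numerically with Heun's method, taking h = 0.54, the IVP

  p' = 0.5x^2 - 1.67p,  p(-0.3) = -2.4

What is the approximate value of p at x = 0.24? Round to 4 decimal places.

-1.2026

Heun: k1 = f(x_n, p_n); k2 = f(x_n + h, p_n + h·k1); p_{n+1} = p_n + (h/2)·(k1 + k2).
x=-0.300000, p=-2.400000:
  k1 = f(-0.300000, -2.400000) = 4.053000
  k2 = f(0.240000, -0.211380) = 0.381805
  p ← -2.400000 + (0.54/2)·(4.053000 + 0.381805) = -1.202603
p(0.24) ≈ -1.2026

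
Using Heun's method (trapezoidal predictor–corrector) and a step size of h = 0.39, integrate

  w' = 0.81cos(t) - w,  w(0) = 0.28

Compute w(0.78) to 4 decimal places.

Heun: k1 = f(t_n, w_n); k2 = f(t_n + h, w_n + h·k1); w_{n+1} = w_n + (h/2)·(k1 + k2).
t=0.000000, w=0.280000:
  k1 = f(0.000000, 0.280000) = 0.530000
  k2 = f(0.390000, 0.486700) = 0.262476
  w ← 0.280000 + (0.39/2)·(0.530000 + 0.262476) = 0.434533
t=0.390000, w=0.434533:
  k1 = f(0.390000, 0.434533) = 0.314643
  k2 = f(0.780000, 0.557244) = 0.018596
  w ← 0.434533 + (0.39/2)·(0.314643 + 0.018596) = 0.499515
w(0.78) ≈ 0.4995

0.4995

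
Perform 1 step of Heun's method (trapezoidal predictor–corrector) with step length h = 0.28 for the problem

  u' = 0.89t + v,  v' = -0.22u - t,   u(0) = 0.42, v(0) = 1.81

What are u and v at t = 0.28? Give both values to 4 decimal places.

Heun on (u,v): k1 = f(t_n, state_n); k2 = f(t_n + h, state_n + h·k1); state_{n+1} = state_n + (h/2)·(k1 + k2).
0.000000: (0.420000, 1.810000)
  k1 = (1.810000, -0.092400)
  predictor → (0.926800, 1.784128)
  k2 = (2.033328, -0.483896)
  → (0.958066, 1.729319)
(u(0.28), v(0.28)) ≈ (0.9581, 1.7293)

0.9581, 1.7293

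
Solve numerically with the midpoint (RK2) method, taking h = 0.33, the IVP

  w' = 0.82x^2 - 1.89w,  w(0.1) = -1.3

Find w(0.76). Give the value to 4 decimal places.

-0.3330

Midpoint: k1 = f(x_n, w_n); k2 = f(x_n + h/2, w_n + (h/2)·k1); w_{n+1} = w_n + h·k2.
x=0.100000, w=-1.300000:
  k1 = f(0.100000, -1.300000) = 2.465200
  k2 = f(0.265000, -0.893242) = 1.745812
  w ← -1.300000 + 0.33·1.745812 = -0.723882
x=0.430000, w=-0.723882:
  k1 = f(0.430000, -0.723882) = 1.519755
  k2 = f(0.595000, -0.473122) = 1.184502
  w ← -0.723882 + 0.33·1.184502 = -0.332996
w(0.76) ≈ -0.3330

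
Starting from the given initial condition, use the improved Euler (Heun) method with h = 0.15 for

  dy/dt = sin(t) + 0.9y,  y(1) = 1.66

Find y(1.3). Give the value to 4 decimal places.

2.4832

Heun: k1 = f(t_n, y_n); k2 = f(t_n + h, y_n + h·k1); y_{n+1} = y_n + (h/2)·(k1 + k2).
t=1.000000, y=1.660000:
  k1 = f(1.000000, 1.660000) = 2.335471
  k2 = f(1.150000, 2.010321) = 2.722053
  y ← 1.660000 + (0.15/2)·(2.335471 + 2.722053) = 2.039314
t=1.150000, y=2.039314:
  k1 = f(1.150000, 2.039314) = 2.748147
  k2 = f(1.300000, 2.451536) = 3.169941
  y ← 2.039314 + (0.15/2)·(2.748147 + 3.169941) = 2.483171
y(1.3) ≈ 2.4832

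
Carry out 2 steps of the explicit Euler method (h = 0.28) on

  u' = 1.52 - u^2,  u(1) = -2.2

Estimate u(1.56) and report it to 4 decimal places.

-5.4464

Euler: u_{n+1} = u_n + h·f(s_n, u_n).
s=1.000000, u=-2.200000: f=-3.320000 → u ← -2.200000 + 0.28·(-3.320000) = -3.129600
s=1.280000, u=-3.129600: f=-8.274396 → u ← -3.129600 + 0.28·(-8.274396) = -5.446431
u(1.56) ≈ -5.4464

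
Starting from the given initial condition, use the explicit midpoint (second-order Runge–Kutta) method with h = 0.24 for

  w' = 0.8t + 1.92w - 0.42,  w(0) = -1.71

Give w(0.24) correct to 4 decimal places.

Midpoint: k1 = f(t_n, w_n); k2 = f(t_n + h/2, w_n + (h/2)·k1); w_{n+1} = w_n + h·k2.
t=0.000000, w=-1.710000:
  k1 = f(0.000000, -1.710000) = -3.703200
  k2 = f(0.120000, -2.154384) = -4.460417
  w ← -1.710000 + 0.24·(-4.460417) = -2.780500
w(0.24) ≈ -2.7805

-2.7805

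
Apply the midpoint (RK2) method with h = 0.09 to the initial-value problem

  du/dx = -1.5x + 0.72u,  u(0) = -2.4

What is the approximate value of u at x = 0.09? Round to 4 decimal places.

-2.5666

Midpoint: k1 = f(x_n, u_n); k2 = f(x_n + h/2, u_n + (h/2)·k1); u_{n+1} = u_n + h·k2.
x=0.000000, u=-2.400000:
  k1 = f(0.000000, -2.400000) = -1.728000
  k2 = f(0.045000, -2.477760) = -1.851487
  u ← -2.400000 + 0.09·(-1.851487) = -2.566634
u(0.09) ≈ -2.5666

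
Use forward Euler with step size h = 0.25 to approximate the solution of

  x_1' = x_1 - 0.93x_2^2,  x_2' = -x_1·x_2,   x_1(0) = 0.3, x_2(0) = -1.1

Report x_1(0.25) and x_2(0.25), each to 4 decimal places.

0.0937, -1.0175

Euler on (x_1,x_2): x_1_{n+1} = x_1_n + h·x_1', x_2_{n+1} = x_2_n + h·x_2'.
0.000000: (0.300000, -1.100000); f=(-0.825300, 0.330000) → (0.093675, -1.017500)
(x_1(0.25), x_2(0.25)) ≈ (0.0937, -1.0175)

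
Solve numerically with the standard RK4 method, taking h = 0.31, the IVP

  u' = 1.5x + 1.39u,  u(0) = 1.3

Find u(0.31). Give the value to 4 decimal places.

RK4: k1 = f(x_n, u_n); k2 = f(x_n + h/2, u_n + (h/2)·k1); k3 = f(x_n + h/2, u_n + (h/2)·k2); k4 = f(x_n + h, u_n + h·k3); u_{n+1} = u_n + (h/6)·(k1 + 2k2 + 2k3 + k4).
x=0.000000, u=1.300000:
  k1 = f(0.000000, 1.300000) = 1.807000
  k2 = f(0.155000, 1.580085) = 2.428818
  k3 = f(0.155000, 1.676467) = 2.562789
  k4 = f(0.310000, 2.094465) = 3.376306
  u ← 1.300000 + (0.31/6)·(k1 + 2k2 + 2k3 + k4) = 2.083604
u(0.31) ≈ 2.0836

2.0836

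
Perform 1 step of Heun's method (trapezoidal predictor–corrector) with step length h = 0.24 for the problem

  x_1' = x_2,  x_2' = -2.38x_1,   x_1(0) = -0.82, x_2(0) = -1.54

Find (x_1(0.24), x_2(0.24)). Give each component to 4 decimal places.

Heun on (x_1,x_2): k1 = f(x_n, state_n); k2 = f(x_n + h, state_n + h·k1); state_{n+1} = state_n + (h/2)·(k1 + k2).
0.000000: (-0.820000, -1.540000)
  k1 = (-1.540000, 1.951600)
  predictor → (-1.189600, -1.071616)
  k2 = (-1.071616, 2.831248)
  → (-1.133394, -0.966058)
(x_1(0.24), x_2(0.24)) ≈ (-1.1334, -0.9661)

-1.1334, -0.9661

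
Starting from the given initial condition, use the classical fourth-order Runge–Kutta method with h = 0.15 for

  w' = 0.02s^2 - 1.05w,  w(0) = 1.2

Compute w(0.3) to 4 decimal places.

RK4: k1 = f(s_n, w_n); k2 = f(s_n + h/2, w_n + (h/2)·k1); k3 = f(s_n + h/2, w_n + (h/2)·k2); k4 = f(s_n + h, w_n + h·k3); w_{n+1} = w_n + (h/6)·(k1 + 2k2 + 2k3 + k4).
s=0.000000, w=1.200000:
  k1 = f(0.000000, 1.200000) = -1.260000
  k2 = f(0.075000, 1.105500) = -1.160662
  k3 = f(0.075000, 1.112950) = -1.168485
  k4 = f(0.150000, 1.024727) = -1.075514
  w ← 1.200000 + (0.15/6)·(k1 + 2k2 + 2k3 + k4) = 1.025155
s=0.150000, w=1.025155:
  k1 = f(0.150000, 1.025155) = -1.075963
  k2 = f(0.225000, 0.944458) = -0.990668
  k3 = f(0.225000, 0.950855) = -0.997385
  k4 = f(0.300000, 0.875547) = -0.917524
  w ← 1.025155 + (0.15/6)·(k1 + 2k2 + 2k3 + k4) = 0.875915
w(0.3) ≈ 0.8759

0.8759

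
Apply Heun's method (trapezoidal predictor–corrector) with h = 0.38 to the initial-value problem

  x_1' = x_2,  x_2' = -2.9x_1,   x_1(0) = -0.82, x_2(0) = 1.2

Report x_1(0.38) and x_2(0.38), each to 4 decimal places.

-0.1923, 1.8524

Heun on (x_1,x_2): k1 = f(x_n, state_n); k2 = f(x_n + h, state_n + h·k1); state_{n+1} = state_n + (h/2)·(k1 + k2).
0.000000: (-0.820000, 1.200000)
  k1 = (1.200000, 2.378000)
  predictor → (-0.364000, 2.103640)
  k2 = (2.103640, 1.055600)
  → (-0.192308, 1.852384)
(x_1(0.38), x_2(0.38)) ≈ (-0.1923, 1.8524)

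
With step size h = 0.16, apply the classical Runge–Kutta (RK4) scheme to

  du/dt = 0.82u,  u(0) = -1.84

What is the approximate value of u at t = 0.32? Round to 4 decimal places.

RK4: k1 = f(t_n, u_n); k2 = f(t_n + h/2, u_n + (h/2)·k1); k3 = f(t_n + h/2, u_n + (h/2)·k2); k4 = f(t_n + h, u_n + h·k3); u_{n+1} = u_n + (h/6)·(k1 + 2k2 + 2k3 + k4).
t=0.000000, u=-1.840000:
  k1 = f(0.000000, -1.840000) = -1.508800
  k2 = f(0.080000, -1.960704) = -1.607777
  k3 = f(0.080000, -1.968622) = -1.614270
  k4 = f(0.160000, -2.098283) = -1.720592
  u ← -1.840000 + (0.16/6)·(k1 + 2k2 + 2k3 + k4) = -2.097960
t=0.160000, u=-2.097960:
  k1 = f(0.160000, -2.097960) = -1.720327
  k2 = f(0.240000, -2.235586) = -1.833180
  k3 = f(0.240000, -2.244614) = -1.840584
  k4 = f(0.320000, -2.392453) = -1.961811
  u ← -2.097960 + (0.16/6)·(k1 + 2k2 + 2k3 + k4) = -2.392084
u(0.32) ≈ -2.3921

-2.3921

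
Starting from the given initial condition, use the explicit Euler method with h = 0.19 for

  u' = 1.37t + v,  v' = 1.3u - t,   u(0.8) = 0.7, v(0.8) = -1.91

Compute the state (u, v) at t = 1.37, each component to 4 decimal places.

Euler on (u,v): u_{n+1} = u_n + h·u', v_{n+1} = v_n + h·v'.
0.800000: (0.700000, -1.910000); f=(-0.814000, 0.110000) → (0.545340, -1.889100)
0.990000: (0.545340, -1.889100); f=(-0.532800, -0.281058) → (0.444108, -1.942501)
1.180000: (0.444108, -1.942501); f=(-0.325901, -0.602660) → (0.382187, -2.057006)
(u(1.37), v(1.37)) ≈ (0.3822, -2.0570)

0.3822, -2.0570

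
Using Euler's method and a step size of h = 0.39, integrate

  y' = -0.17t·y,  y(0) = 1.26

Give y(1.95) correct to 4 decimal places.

0.9626

Euler: y_{n+1} = y_n + h·f(t_n, y_n).
t=0.000000, y=1.260000: f=0.000000 → y ← 1.260000 + 0.39·0.000000 = 1.260000
t=0.390000, y=1.260000: f=-0.083538 → y ← 1.260000 + 0.39·(-0.083538) = 1.227420
t=0.780000, y=1.227420: f=-0.162756 → y ← 1.227420 + 0.39·(-0.162756) = 1.163945
t=1.170000, y=1.163945: f=-0.231509 → y ← 1.163945 + 0.39·(-0.231509) = 1.073657
t=1.560000, y=1.073657: f=-0.284734 → y ← 1.073657 + 0.39·(-0.284734) = 0.962611
y(1.95) ≈ 0.9626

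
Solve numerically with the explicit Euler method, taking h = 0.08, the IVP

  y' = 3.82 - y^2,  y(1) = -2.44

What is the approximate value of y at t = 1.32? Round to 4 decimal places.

Euler: y_{n+1} = y_n + h·f(t_n, y_n).
t=1.000000, y=-2.440000: f=-2.133600 → y ← -2.440000 + 0.08·(-2.133600) = -2.610688
t=1.080000, y=-2.610688: f=-2.995692 → y ← -2.610688 + 0.08·(-2.995692) = -2.850343
t=1.160000, y=-2.850343: f=-4.304457 → y ← -2.850343 + 0.08·(-4.304457) = -3.194700
t=1.240000, y=-3.194700: f=-6.386108 → y ← -3.194700 + 0.08·(-6.386108) = -3.705589
y(1.32) ≈ -3.7056

-3.7056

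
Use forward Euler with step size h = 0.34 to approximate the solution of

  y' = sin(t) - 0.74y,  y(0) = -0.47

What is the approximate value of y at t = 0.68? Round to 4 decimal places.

-0.1499

Euler: y_{n+1} = y_n + h·f(t_n, y_n).
t=0.000000, y=-0.470000: f=0.347800 → y ← -0.470000 + 0.34·0.347800 = -0.351748
t=0.340000, y=-0.351748: f=0.593781 → y ← -0.351748 + 0.34·0.593781 = -0.149863
y(0.68) ≈ -0.1499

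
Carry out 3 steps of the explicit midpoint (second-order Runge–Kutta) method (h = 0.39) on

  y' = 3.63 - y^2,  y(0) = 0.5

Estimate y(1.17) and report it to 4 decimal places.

Midpoint: k1 = f(s_n, y_n); k2 = f(s_n + h/2, y_n + (h/2)·k1); y_{n+1} = y_n + h·k2.
s=0.000000, y=0.500000:
  k1 = f(0.000000, 0.500000) = 3.380000
  k2 = f(0.195000, 1.159100) = 2.286487
  y ← 0.500000 + 0.39·2.286487 = 1.391730
s=0.390000, y=1.391730:
  k1 = f(0.390000, 1.391730) = 1.693088
  k2 = f(0.585000, 1.721882) = 0.665122
  y ← 1.391730 + 0.39·0.665122 = 1.651128
s=0.780000, y=1.651128:
  k1 = f(0.780000, 1.651128) = 0.903778
  k2 = f(0.975000, 1.827364) = 0.290740
  y ← 1.651128 + 0.39·0.290740 = 1.764516
y(1.17) ≈ 1.7645

1.7645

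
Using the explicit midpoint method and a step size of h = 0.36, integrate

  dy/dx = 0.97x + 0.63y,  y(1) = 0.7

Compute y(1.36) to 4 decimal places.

Midpoint: k1 = f(x_n, y_n); k2 = f(x_n + h/2, y_n + (h/2)·k1); y_{n+1} = y_n + h·k2.
x=1.000000, y=0.700000:
  k1 = f(1.000000, 0.700000) = 1.411000
  k2 = f(1.180000, 0.953980) = 1.745607
  y ← 0.700000 + 0.36·1.745607 = 1.328419
y(1.36) ≈ 1.3284

1.3284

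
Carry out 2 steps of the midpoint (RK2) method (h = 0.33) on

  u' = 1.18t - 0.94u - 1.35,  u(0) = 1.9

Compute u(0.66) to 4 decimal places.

Midpoint: k1 = f(t_n, u_n); k2 = f(t_n + h/2, u_n + (h/2)·k1); u_{n+1} = u_n + h·k2.
t=0.000000, u=1.900000:
  k1 = f(0.000000, 1.900000) = -3.136000
  k2 = f(0.165000, 1.382560) = -2.454906
  u ← 1.900000 + 0.33·(-2.454906) = 1.089881
t=0.330000, u=1.089881:
  k1 = f(0.330000, 1.089881) = -1.985088
  k2 = f(0.495000, 0.762341) = -1.482501
  u ← 1.089881 + 0.33·(-1.482501) = 0.600656
u(0.66) ≈ 0.6007

0.6007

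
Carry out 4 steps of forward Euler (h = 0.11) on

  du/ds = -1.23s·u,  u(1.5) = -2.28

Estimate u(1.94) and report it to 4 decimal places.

Euler: u_{n+1} = u_n + h·f(s_n, u_n).
s=1.500000, u=-2.280000: f=4.206600 → u ← -2.280000 + 0.11·4.206600 = -1.817274
s=1.610000, u=-1.817274: f=3.598748 → u ← -1.817274 + 0.11·3.598748 = -1.421412
s=1.720000, u=-1.421412: f=3.007139 → u ← -1.421412 + 0.11·3.007139 = -1.090626
s=1.830000, u=-1.090626: f=2.454891 → u ← -1.090626 + 0.11·2.454891 = -0.820588
u(1.94) ≈ -0.8206

-0.8206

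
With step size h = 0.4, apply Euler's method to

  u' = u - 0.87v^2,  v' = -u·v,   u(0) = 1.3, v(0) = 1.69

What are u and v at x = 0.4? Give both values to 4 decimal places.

Euler on (u,v): u_{n+1} = u_n + h·u', v_{n+1} = v_n + h·v'.
0.000000: (1.300000, 1.690000); f=(-1.184807, -2.197000) → (0.826077, 0.811200)
(u(0.4), v(0.4)) ≈ (0.8261, 0.8112)

0.8261, 0.8112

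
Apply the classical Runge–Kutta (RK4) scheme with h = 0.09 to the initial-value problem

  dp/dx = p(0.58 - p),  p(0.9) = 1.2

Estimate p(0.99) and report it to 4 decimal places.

RK4: k1 = f(x_n, p_n); k2 = f(x_n + h/2, p_n + (h/2)·k1); k3 = f(x_n + h/2, p_n + (h/2)·k2); k4 = f(x_n + h, p_n + h·k3); p_{n+1} = p_n + (h/6)·(k1 + 2k2 + 2k3 + k4).
x=0.900000, p=1.200000:
  k1 = f(0.900000, 1.200000) = -0.744000
  k2 = f(0.945000, 1.166520) = -0.684187
  k3 = f(0.945000, 1.169212) = -0.688913
  k4 = f(0.990000, 1.137998) = -0.635000
  p ← 1.200000 + (0.09/6)·(k1 + 2k2 + 2k3 + k4) = 1.138122
p(0.99) ≈ 1.1381

1.1381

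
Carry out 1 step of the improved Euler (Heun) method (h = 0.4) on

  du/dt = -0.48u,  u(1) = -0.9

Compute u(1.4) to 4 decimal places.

Heun: k1 = f(t_n, u_n); k2 = f(t_n + h, u_n + h·k1); u_{n+1} = u_n + (h/2)·(k1 + k2).
t=1.000000, u=-0.900000:
  k1 = f(1.000000, -0.900000) = 0.432000
  k2 = f(1.400000, -0.727200) = 0.349056
  u ← -0.900000 + (0.4/2)·(0.432000 + 0.349056) = -0.743789
u(1.4) ≈ -0.7438

-0.7438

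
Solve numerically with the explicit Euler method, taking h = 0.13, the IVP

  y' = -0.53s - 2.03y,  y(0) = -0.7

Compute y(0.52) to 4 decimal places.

-0.2504

Euler: y_{n+1} = y_n + h·f(s_n, y_n).
s=0.000000, y=-0.700000: f=1.421000 → y ← -0.700000 + 0.13·1.421000 = -0.515270
s=0.130000, y=-0.515270: f=0.977098 → y ← -0.515270 + 0.13·0.977098 = -0.388247
s=0.260000, y=-0.388247: f=0.650342 → y ← -0.388247 + 0.13·0.650342 = -0.303703
s=0.390000, y=-0.303703: f=0.409817 → y ← -0.303703 + 0.13·0.409817 = -0.250427
y(0.52) ≈ -0.2504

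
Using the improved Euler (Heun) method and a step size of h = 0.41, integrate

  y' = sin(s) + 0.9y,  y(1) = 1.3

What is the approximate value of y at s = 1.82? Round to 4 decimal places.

3.7906

Heun: k1 = f(s_n, y_n); k2 = f(s_n + h, y_n + h·k1); y_{n+1} = y_n + (h/2)·(k1 + k2).
s=1.000000, y=1.300000:
  k1 = f(1.000000, 1.300000) = 2.011471
  k2 = f(1.410000, 2.124703) = 2.899333
  y ← 1.300000 + (0.41/2)·(2.011471 + 2.899333) = 2.306715
s=1.410000, y=2.306715:
  k1 = f(1.410000, 2.306715) = 3.063143
  k2 = f(1.820000, 3.562604) = 4.175452
  y ← 2.306715 + (0.41/2)·(3.063143 + 4.175452) = 3.790627
y(1.82) ≈ 3.7906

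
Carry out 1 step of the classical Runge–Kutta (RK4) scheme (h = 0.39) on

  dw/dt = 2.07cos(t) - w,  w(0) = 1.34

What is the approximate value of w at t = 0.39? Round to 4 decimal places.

RK4: k1 = f(t_n, w_n); k2 = f(t_n + h/2, w_n + (h/2)·k1); k3 = f(t_n + h/2, w_n + (h/2)·k2); k4 = f(t_n + h, w_n + h·k3); w_{n+1} = w_n + (h/6)·(k1 + 2k2 + 2k3 + k4).
t=0.000000, w=1.340000:
  k1 = f(0.000000, 1.340000) = 0.730000
  k2 = f(0.195000, 1.482350) = 0.548419
  k3 = f(0.195000, 1.446942) = 0.583827
  k4 = f(0.390000, 1.567693) = 0.346869
  w ← 1.340000 + (0.39/6)·(k1 + 2k2 + 2k3 + k4) = 1.557188
w(0.39) ≈ 1.5572

1.5572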